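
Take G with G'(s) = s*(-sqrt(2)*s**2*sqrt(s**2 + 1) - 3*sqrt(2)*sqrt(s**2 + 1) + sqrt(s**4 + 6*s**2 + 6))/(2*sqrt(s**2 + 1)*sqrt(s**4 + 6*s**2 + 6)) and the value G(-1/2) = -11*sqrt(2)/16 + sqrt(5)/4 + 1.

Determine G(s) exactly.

G(s) = -(-2*sqrt(s**2 + 1) + sqrt(2)*sqrt(s**4 + 6*s**2 + 6) - 4)/4

Whatever form G(s) takes, its d/ds must return the stated G'(s).
A general antiderivative is sqrt(s**2 + 1)/2 - sqrt(s**4/2 + 3*s**2 + 3)/2 + C.
The condition gives C = -11*sqrt(2)/16 + sqrt(5)/4 + 1 - (-11*sqrt(2)/16 + sqrt(5)/4) = 1.
So G(s) = -(-2*sqrt(s**2 + 1) + sqrt(2)*sqrt(s**4 + 6*s**2 + 6) - 4)/4.
Check: d/ds[-(-2*sqrt(s**2 + 1) + sqrt(2)*sqrt(s**4 + 6*s**2 + 6) - 4)/4] = (-sqrt(2)*s**3*sqrt(s**2 + 1) - 3*sqrt(2)*s*sqrt(s**2 + 1) + s*sqrt(s**4 + 6*s**2 + 6))/(2*sqrt(s**2 + 1)*sqrt(s**4 + 6*s**2 + 6)), which equals G'(s).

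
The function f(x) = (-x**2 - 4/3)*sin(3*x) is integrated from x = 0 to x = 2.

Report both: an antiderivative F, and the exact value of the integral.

Antiderivative: F(x) = (9*x**2*cos(3*x) - 6*x*sin(3*x) + 10*cos(3*x))/27; value = -10/27 - 4*sin(6)/9 + 46*cos(6)/27

A first test for any F(x): its x-derivative must equal f(x) identically.
F(x) = (9*x**2*cos(3*x) - 6*x*sin(3*x) + 10*cos(3*x))/27 is an antiderivative of f.
Check: d/dx[(9*x**2*cos(3*x) - 6*x*sin(3*x) + 10*cos(3*x))/27] = -x**2*sin(3*x) - 4*sin(3*x)/3, which equals f(x).
F(2) = -4*sin(6)/9 + 46*cos(6)/27; F(0) = 10/27.
Integral = F(2) - F(0) = -10/27 - 4*sin(6)/9 + 46*cos(6)/27.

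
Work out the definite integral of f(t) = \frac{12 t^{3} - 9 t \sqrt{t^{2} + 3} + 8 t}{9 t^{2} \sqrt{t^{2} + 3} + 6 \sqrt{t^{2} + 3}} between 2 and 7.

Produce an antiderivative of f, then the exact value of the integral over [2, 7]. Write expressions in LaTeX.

Antiderivative: F(t) = - \frac{- 8 \sqrt{t^{2} + 3} + 3 \log{\left(\frac{3 t^{2}}{2} + 1 \right)}}{6}; value = - \frac{4 \sqrt{7}}{3} - \frac{\log{\left(\frac{149}{2} \right)}}{2} + \frac{\log{\left(7 \right)}}{2} + \frac{8 \sqrt{13}}{3}

Since d/dt undoes antidifferentiation here, F'(t) = f(t) is required of F(t).
F(t) = - \frac{- 8 \sqrt{t^{2} + 3} + 3 \log{\left(\frac{3 t^{2}}{2} + 1 \right)}}{6} is an antiderivative of f.
Check: d/dt[- \frac{- 8 \sqrt{t^{2} + 3} + 3 \log{\left(\frac{3 t^{2}}{2} + 1 \right)}}{6}] = \frac{12 t^{3} - 9 t \sqrt{t^{2} + 3} + 8 t}{9 t^{2} \sqrt{t^{2} + 3} + 6 \sqrt{t^{2} + 3}} = f(t).
F(7) = - \frac{\log{\left(\frac{149}{2} \right)}}{2} + \frac{8 \sqrt{13}}{3}; F(2) = - \frac{\log{\left(7 \right)}}{2} + \frac{4 \sqrt{7}}{3}.
Integral = F(7) - F(2) = - \frac{4 \sqrt{7}}{3} - \frac{\log{\left(\frac{149}{2} \right)}}{2} + \frac{\log{\left(7 \right)}}{2} + \frac{8 \sqrt{13}}{3}.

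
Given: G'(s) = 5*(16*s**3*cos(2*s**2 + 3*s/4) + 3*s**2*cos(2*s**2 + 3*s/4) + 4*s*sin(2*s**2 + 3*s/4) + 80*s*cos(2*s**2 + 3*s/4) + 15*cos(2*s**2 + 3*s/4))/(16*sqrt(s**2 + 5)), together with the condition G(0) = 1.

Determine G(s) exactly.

Recognize the product-rule pattern: G'(s) = u'v + uv' with u = 5*sqrt(s**2 + 5)/4, v = sin(2*s**2 + 3*s/4), so integration by parts undoes it.
A general antiderivative is 5*sqrt(s**2 + 5)*sin(2*s**2 + 3*s/4)/4 + C.
The condition gives C = 1 - (0) = 1.
So G(s) = (5*sqrt(s**2 + 5)*sin(2*s**2 + 3*s/4) + 4)/4.
Check: d/ds[(5*sqrt(s**2 + 5)*sin(2*s**2 + 3*s/4) + 4)/4] = (80*s**3*cos(2*s**2 + 3*s/4) + 15*s**2*cos(2*s**2 + 3*s/4) + 20*s*sin(2*s**2 + 3*s/4) + 400*s*cos(2*s**2 + 3*s/4) + 75*cos(2*s**2 + 3*s/4))/(16*sqrt(s**2 + 5)), which equals G'(s).

G(s) = (5*sqrt(s**2 + 5)*sin(2*s**2 + 3*s/4) + 4)/4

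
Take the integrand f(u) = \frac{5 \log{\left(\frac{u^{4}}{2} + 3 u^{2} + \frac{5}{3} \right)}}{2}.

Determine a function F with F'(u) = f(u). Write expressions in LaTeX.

Since d/du undoes antidifferentiation here, F'(u) = f(u) is required of F(u).
Check: d/du[\frac{5 \left(3 u \log{\left(\frac{u^{4}}{2} + 3 u^{2} + \frac{5}{3} \right)} - 12 u + 2 \sqrt{3} \sqrt{9 - \sqrt{51}} \operatorname{atan}{\left(\frac{\sqrt{3} u}{\sqrt{9 - \sqrt{51}}} \right)} + 2 \sqrt{3} \sqrt{\sqrt{51} + 9} \operatorname{atan}{\left(\frac{\sqrt{3} u}{\sqrt{\sqrt{51} + 9}} \right)}\right)}{6}] = \frac{5 \log{\left(\frac{u^{4}}{2} + 3 u^{2} + \frac{5}{3} \right)}}{2} = f(u).

An antiderivative is F(u) = \frac{5 \left(3 u \log{\left(\frac{u^{4}}{2} + 3 u^{2} + \frac{5}{3} \right)} - 12 u + 2 \sqrt{3} \sqrt{9 - \sqrt{51}} \operatorname{atan}{\left(\frac{\sqrt{3} u}{\sqrt{9 - \sqrt{51}}} \right)} + 2 \sqrt{3} \sqrt{\sqrt{51} + 9} \operatorname{atan}{\left(\frac{\sqrt{3} u}{\sqrt{\sqrt{51} + 9}} \right)}\right)}{6}.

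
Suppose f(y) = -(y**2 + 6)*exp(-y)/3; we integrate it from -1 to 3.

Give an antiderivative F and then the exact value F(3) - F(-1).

Recognize the product-rule pattern: f = u'v + uv' with u = y**2/3 + 2*y/3 + 8/3, v = exp(-y), so integration by parts undoes it.
F(y) = (y**2 + 2*y + 8)*exp(-y)/3 is an antiderivative of f.
Check: d/dy[(y**2 + 2*y + 8)*exp(-y)/3] = (-y**2 - 6)*exp(-y)/3, which equals f(y).
F(3) = 23*exp(-3)/3; F(-1) = 7*exp(1)/3.
Integral = F(3) - F(-1) = -7*exp(1)/3 + 23*exp(-3)/3.

Antiderivative: F(y) = (y**2 + 2*y + 8)*exp(-y)/3; value = -7*exp(1)/3 + 23*exp(-3)/3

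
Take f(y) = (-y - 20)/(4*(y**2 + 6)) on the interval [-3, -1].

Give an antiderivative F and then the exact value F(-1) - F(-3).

Antiderivative: F(y) = -log(y**2 + 6)/8 - 5*sqrt(6)*atan(sqrt(6)*y/6)/6; value = -5*sqrt(6)*atan(sqrt(6)/2)/6 - log(7)/8 + log(15)/8 + 5*sqrt(6)*atan(sqrt(6)/6)/6

For F(y) to be correct the identity F'(y) - f(y) = 0 must hold.
F(y) = -log(y**2 + 6)/8 - 5*sqrt(6)*atan(sqrt(6)*y/6)/6 is an antiderivative of f.
Check: d/dy[-log(y**2 + 6)/8 - 5*sqrt(6)*atan(sqrt(6)*y/6)/6] = (-y - 20)/(4*y**2 + 24), which equals f(y).
F(-1) = -log(7)/8 + 5*sqrt(6)*atan(sqrt(6)/6)/6; F(-3) = -log(15)/8 + 5*sqrt(6)*atan(sqrt(6)/2)/6.
Integral = F(-1) - F(-3) = -5*sqrt(6)*atan(sqrt(6)/2)/6 - log(7)/8 + log(15)/8 + 5*sqrt(6)*atan(sqrt(6)/6)/6.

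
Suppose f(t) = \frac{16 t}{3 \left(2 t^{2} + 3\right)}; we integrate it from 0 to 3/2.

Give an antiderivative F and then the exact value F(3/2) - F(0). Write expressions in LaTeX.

f matches the chain-rule pattern g'(h)*h' with inner function h(t) = t^{2} + \frac{3}{2}; substituting u = h(t) collapses the integral.
F(t) = \frac{4 \log{\left(t^{2} + \frac{3}{2} \right)}}{3} is an antiderivative of f.
Check: d/dt[\frac{4 \log{\left(t^{2} + \frac{3}{2} \right)}}{3}] = \frac{16 t}{6 t^{2} + 9}, which equals f(t).
F(3/2) = \frac{4 \log{\left(\frac{15}{4} \right)}}{3}; F(0) = \frac{4 \log{\left(\frac{3}{2} \right)}}{3}.
Integral = F(3/2) - F(0) = - \frac{4 \log{\left(\frac{3}{2} \right)}}{3} + \frac{4 \log{\left(\frac{15}{4} \right)}}{3}.

Antiderivative: F(t) = \frac{4 \log{\left(t^{2} + \frac{3}{2} \right)}}{3}; value = - \frac{4 \log{\left(\frac{3}{2} \right)}}{3} + \frac{4 \log{\left(\frac{15}{4} \right)}}{3}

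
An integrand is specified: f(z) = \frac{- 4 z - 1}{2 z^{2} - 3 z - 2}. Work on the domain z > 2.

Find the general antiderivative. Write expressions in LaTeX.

F(z) = - \frac{9 \log{\left(z - 2 \right)}}{5} - \frac{\log{\left(z + \frac{1}{2} \right)}}{5} + C

The denominator factors as \left(z - 2\right) \left(2 z + 1\right); partial fractions split f into directly integrable pieces: - \frac{2}{5 \left(2 z + 1\right)} - \frac{9}{5 \left(z - 2\right)}.
Check: d/dz[- \frac{9 \log{\left(z - 2 \right)}}{5} - \frac{\log{\left(z + \frac{1}{2} \right)}}{5}] = \frac{- 4 z - 1}{2 z^{2} - 3 z - 2} = f(z).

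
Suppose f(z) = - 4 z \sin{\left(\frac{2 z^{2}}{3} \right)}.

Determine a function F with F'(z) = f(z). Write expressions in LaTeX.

An antiderivative is F(z) = 3 \cos{\left(\frac{2 z^{2}}{3} \right)}.

The substitution u = \frac{2 z^{2}}{3} works: f is exactly (dF/du)*(du/dz) for that inner function.
Check: d/dz[3 \cos{\left(\frac{2 z^{2}}{3} \right)}] = - 4 z \sin{\left(\frac{2 z^{2}}{3} \right)} = f(z).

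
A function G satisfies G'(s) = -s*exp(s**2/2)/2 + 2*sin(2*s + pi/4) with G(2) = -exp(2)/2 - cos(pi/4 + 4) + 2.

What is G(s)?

G(s) = (-exp(s**2/2) - 2*cos(2*s + pi/4) + 4)/2

The integrand splits into summands that can be handled one at a time.
A general antiderivative is -exp(s**2/2)/2 - cos(2*s + pi/4) + C.
The condition gives C = -exp(2)/2 - cos(pi/4 + 4) + 2 - (-exp(2)/2 - cos(pi/4 + 4)) = 2.
So G(s) = (-exp(s**2/2) - 2*cos(2*s + pi/4) + 4)/2.
Check: d/ds[(-exp(s**2/2) - 2*cos(2*s + pi/4) + 4)/2] = -s*exp(s**2/2)/2 + 2*sin(2*s + pi/4) = G'(s).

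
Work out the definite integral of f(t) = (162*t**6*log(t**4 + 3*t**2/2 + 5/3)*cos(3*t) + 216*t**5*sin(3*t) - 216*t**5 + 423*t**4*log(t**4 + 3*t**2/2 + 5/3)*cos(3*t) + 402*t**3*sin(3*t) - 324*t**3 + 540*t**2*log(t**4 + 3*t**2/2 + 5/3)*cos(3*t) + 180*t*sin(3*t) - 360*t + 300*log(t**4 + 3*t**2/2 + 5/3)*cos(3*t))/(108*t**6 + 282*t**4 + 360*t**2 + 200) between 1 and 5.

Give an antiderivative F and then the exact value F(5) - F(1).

Antiderivative: F(t) = (-2*log(3*t**2/2 + 5/3) + log(t**4 + 3*t**2/2 + 5/3)*sin(3*t))/2; value = -log(235/6) - log(25/6)*sin(3)/2 + log(19/6) + log(3985/6)*sin(15)/2

For F(t) to be correct the identity F'(t) - f(t) = 0 must hold.
F(t) = (-2*log(3*t**2/2 + 5/3) + log(t**4 + 3*t**2/2 + 5/3)*sin(3*t))/2 is an antiderivative of f.
Check: d/dt[(-2*log(3*t**2/2 + 5/3) + log(t**4 + 3*t**2/2 + 5/3)*sin(3*t))/2] = (162*t**6*log(t**4 + 3*t**2/2 + 5/3)*cos(3*t) + 216*t**5*sin(3*t) - 216*t**5 + 423*t**4*log(t**4 + 3*t**2/2 + 5/3)*cos(3*t) + 402*t**3*sin(3*t) - 324*t**3 + 540*t**2*log(t**4 + 3*t**2/2 + 5/3)*cos(3*t) + 180*t*sin(3*t) - 360*t + 300*log(t**4 + 3*t**2/2 + 5/3)*cos(3*t))/(108*t**6 + 282*t**4 + 360*t**2 + 200) = f(t).
F(5) = -log(235/6) + log(3985/6)*sin(15)/2; F(1) = -log(19/6) + log(25/6)*sin(3)/2.
Integral = F(5) - F(1) = -log(235/6) - log(25/6)*sin(3)/2 + log(19/6) + log(3985/6)*sin(15)/2.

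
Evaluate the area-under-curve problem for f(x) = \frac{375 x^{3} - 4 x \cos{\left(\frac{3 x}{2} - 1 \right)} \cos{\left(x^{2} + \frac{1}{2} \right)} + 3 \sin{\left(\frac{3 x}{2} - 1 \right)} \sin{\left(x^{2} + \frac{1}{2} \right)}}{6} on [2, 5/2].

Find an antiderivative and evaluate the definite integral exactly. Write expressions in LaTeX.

Antiderivative: F(x) = \frac{125 x^{4}}{8} - \frac{\sin{\left(x^{2} + \frac{1}{2} \right)} \cos{\left(\frac{3 x}{2} - 1 \right)}}{3}; value = \frac{\sin{\left(\frac{9}{2} \right)} \cos{\left(2 \right)}}{3} - \frac{\sin{\left(\frac{27}{4} \right)} \cos{\left(\frac{11}{4} \right)}}{3} + \frac{46125}{128}

Check any antiderivative F(x) by computing F'(x) and comparing it with f(x).
F(x) = \frac{125 x^{4}}{8} - \frac{\sin{\left(x^{2} + \frac{1}{2} \right)} \cos{\left(\frac{3 x}{2} - 1 \right)}}{3} is an antiderivative of f.
Check: d/dx[\frac{125 x^{4}}{8} - \frac{\sin{\left(x^{2} + \frac{1}{2} \right)} \cos{\left(\frac{3 x}{2} - 1 \right)}}{3}] = \frac{125 x^{3}}{2} - \frac{2 x \cos{\left(\frac{3 x}{2} - 1 \right)} \cos{\left(x^{2} + \frac{1}{2} \right)}}{3} + \frac{\sin{\left(\frac{3 x}{2} - 1 \right)} \sin{\left(x^{2} + \frac{1}{2} \right)}}{2}, which equals f(x).
F(5/2) = - \frac{\sin{\left(\frac{27}{4} \right)} \cos{\left(\frac{11}{4} \right)}}{3} + \frac{78125}{128}; F(2) = - \frac{\sin{\left(\frac{9}{2} \right)} \cos{\left(2 \right)}}{3} + 250.
Integral = F(5/2) - F(2) = \frac{\sin{\left(\frac{9}{2} \right)} \cos{\left(2 \right)}}{3} - \frac{\sin{\left(\frac{27}{4} \right)} \cos{\left(\frac{11}{4} \right)}}{3} + \frac{46125}{128}.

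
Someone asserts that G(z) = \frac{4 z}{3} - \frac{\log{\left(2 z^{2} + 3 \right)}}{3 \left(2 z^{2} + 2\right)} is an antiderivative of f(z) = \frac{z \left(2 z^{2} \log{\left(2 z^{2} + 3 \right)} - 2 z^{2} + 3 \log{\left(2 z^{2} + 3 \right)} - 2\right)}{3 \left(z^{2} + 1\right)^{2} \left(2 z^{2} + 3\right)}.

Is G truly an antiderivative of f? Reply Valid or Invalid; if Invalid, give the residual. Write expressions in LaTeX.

d/dz[G] = \frac{8 z^{6} + 28 z^{4} + 2 z^{3} \log{\left(2 z^{2} + 3 \right)} - 2 z^{3} + 32 z^{2} + 3 z \log{\left(2 z^{2} + 3 \right)} - 2 z + 12}{6 z^{6} + 21 z^{4} + 24 z^{2} + 9}
d/dz[G] - f(z) = \frac{4}{3} != 0.

Invalid: d/dz[G] - f = \frac{4}{3}, which is not 0.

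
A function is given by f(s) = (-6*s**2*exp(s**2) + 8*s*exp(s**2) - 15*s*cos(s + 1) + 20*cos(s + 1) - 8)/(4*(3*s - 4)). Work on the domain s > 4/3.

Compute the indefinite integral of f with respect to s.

F(s) = -exp(s**2)/4 - 2*log(3*s/2 - 2)/3 - 5*sin(s + 1)/4 + C

Any candidate F(s) must reproduce f(s) exactly when differentiated.
Check: d/ds[-exp(s**2)/4 - 2*log(3*s/2 - 2)/3 - 5*sin(s + 1)/4] = (-6*s**2*exp(s**2) + 8*s*exp(s**2) - 15*s*cos(s + 1) + 20*cos(s + 1) - 8)/(12*s - 16), which equals f(s).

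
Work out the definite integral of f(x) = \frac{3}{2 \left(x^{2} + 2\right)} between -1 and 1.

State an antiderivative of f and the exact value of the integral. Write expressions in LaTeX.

A candidate is checked by its d/dx: the result must match f(x).
F(x) = \frac{3 \sqrt{2} \operatorname{atan}{\left(\frac{\sqrt{2} x}{2} \right)}}{4} is an antiderivative of f.
Check: d/dx[\frac{3 \sqrt{2} \operatorname{atan}{\left(\frac{\sqrt{2} x}{2} \right)}}{4}] = \frac{3}{2 x^{2} + 4}, which equals f(x).
F(1) = \frac{3 \sqrt{2} \operatorname{atan}{\left(\frac{\sqrt{2}}{2} \right)}}{4}; F(-1) = - \frac{3 \sqrt{2} \operatorname{atan}{\left(\frac{\sqrt{2}}{2} \right)}}{4}.
Integral = F(1) - F(-1) = \frac{3 \sqrt{2} \operatorname{atan}{\left(\frac{\sqrt{2}}{2} \right)}}{2}.

Antiderivative: F(x) = \frac{3 \sqrt{2} \operatorname{atan}{\left(\frac{\sqrt{2} x}{2} \right)}}{4}; value = \frac{3 \sqrt{2} \operatorname{atan}{\left(\frac{\sqrt{2}}{2} \right)}}{2}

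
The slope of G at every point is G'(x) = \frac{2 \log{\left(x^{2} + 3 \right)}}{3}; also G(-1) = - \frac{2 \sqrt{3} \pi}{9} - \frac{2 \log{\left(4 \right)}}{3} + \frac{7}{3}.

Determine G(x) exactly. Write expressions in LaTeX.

G(x) = \frac{2 x \log{\left(x^{2} + 3 \right)}}{3} - \frac{4 x}{3} + \frac{4 \sqrt{3} \operatorname{atan}{\left(\frac{\sqrt{3} x}{3} \right)}}{3} + 1

Since d/dx undoes antidifferentiation here, G(x) must give back the stated G'(x).
A general antiderivative is \frac{2 x \log{\left(x^{2} + 3 \right)}}{3} - \frac{4 x}{3} + \frac{4 \sqrt{3} \operatorname{atan}{\left(\frac{\sqrt{3} x}{3} \right)}}{3} + C.
The condition gives C = - \frac{2 \sqrt{3} \pi}{9} - \frac{2 \log{\left(4 \right)}}{3} + \frac{7}{3} - (- \frac{2 \sqrt{3} \pi}{9} - \frac{2 \log{\left(4 \right)}}{3} + \frac{4}{3}) = 1.
So G(x) = \frac{2 x \log{\left(x^{2} + 3 \right)}}{3} - \frac{4 x}{3} + \frac{4 \sqrt{3} \operatorname{atan}{\left(\frac{\sqrt{3} x}{3} \right)}}{3} + 1.
Check: d/dx[\frac{2 x \log{\left(x^{2} + 3 \right)}}{3} - \frac{4 x}{3} + \frac{4 \sqrt{3} \operatorname{atan}{\left(\frac{\sqrt{3} x}{3} \right)}}{3} + 1] = \frac{2 \log{\left(x^{2} + 3 \right)}}{3} = G'(x).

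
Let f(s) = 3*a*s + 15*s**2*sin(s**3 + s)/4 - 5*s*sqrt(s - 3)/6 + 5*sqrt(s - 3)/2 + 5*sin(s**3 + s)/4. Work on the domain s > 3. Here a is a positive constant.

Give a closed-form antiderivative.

The integrand splits into summands that can be handled one at a time.
Check: d/ds[(18*a*s**2 - 4*(s - 3)**(5/2) - 15*cos(s**3 + s))/12] = 3*a*s + 15*s**2*sin(s**3 + s)/4 - 5*s*sqrt(s - 3)/6 + 5*sqrt(s - 3)/2 + 5*sin(s**3 + s)/4 = f(s).

An antiderivative is F(s) = (18*a*s**2 - 4*(s - 3)**(5/2) - 15*cos(s**3 + s))/12.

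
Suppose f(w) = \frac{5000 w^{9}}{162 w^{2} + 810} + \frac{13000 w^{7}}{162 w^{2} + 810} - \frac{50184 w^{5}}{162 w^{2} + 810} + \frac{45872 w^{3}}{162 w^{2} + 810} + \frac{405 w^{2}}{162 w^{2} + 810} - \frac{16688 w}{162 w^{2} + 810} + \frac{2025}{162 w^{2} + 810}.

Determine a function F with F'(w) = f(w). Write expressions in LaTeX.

The integrand splits into summands that can be handled one at a time.
Check: d/dw[\frac{w^{4}}{3} - 2 w^{2} + \frac{5 w}{2} + \frac{\left(\frac{4}{3} - \frac{5 w^{2}}{3}\right)^{4}}{2} - 2 \log{\left(\frac{w^{2}}{2} + \frac{5}{2} \right)}] = \frac{5000 w^{9} + 13000 w^{7} - 50184 w^{5} + 45872 w^{3} + 405 w^{2} - 16688 w + 2025}{162 w^{2} + 810}, which equals f(w).

An antiderivative is F(w) = \frac{w^{4}}{3} - 2 w^{2} + \frac{5 w}{2} + \frac{\left(\frac{4}{3} - \frac{5 w^{2}}{3}\right)^{4}}{2} - 2 \log{\left(\frac{w^{2}}{2} + \frac{5}{2} \right)}.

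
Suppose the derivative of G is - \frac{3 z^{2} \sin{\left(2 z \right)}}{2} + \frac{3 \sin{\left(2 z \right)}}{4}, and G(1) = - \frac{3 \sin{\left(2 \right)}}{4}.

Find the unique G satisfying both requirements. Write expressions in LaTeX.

G(z) = \frac{3 z^{2} \cos{\left(2 z \right)}}{4} - \frac{3 z \sin{\left(2 z \right)}}{4} - \frac{3 \cos{\left(2 z \right)}}{4}

Integrate term by term and add the pieces.
A general antiderivative is \frac{3 z^{2} \cos{\left(2 z \right)}}{4} - \frac{3 z \sin{\left(2 z \right)}}{4} - \frac{3 \cos{\left(2 z \right)}}{4} + C.
The condition gives C = - \frac{3 \sin{\left(2 \right)}}{4} - (- \frac{3 \sin{\left(2 \right)}}{4}) = 0.
So G(z) = \frac{3 z^{2} \cos{\left(2 z \right)}}{4} - \frac{3 z \sin{\left(2 z \right)}}{4} - \frac{3 \cos{\left(2 z \right)}}{4}.
Check: d/dz[\frac{3 z^{2} \cos{\left(2 z \right)}}{4} - \frac{3 z \sin{\left(2 z \right)}}{4} - \frac{3 \cos{\left(2 z \right)}}{4}] = - \frac{3 z^{2} \sin{\left(2 z \right)}}{2} + \frac{3 \sin{\left(2 z \right)}}{4} = G'(z).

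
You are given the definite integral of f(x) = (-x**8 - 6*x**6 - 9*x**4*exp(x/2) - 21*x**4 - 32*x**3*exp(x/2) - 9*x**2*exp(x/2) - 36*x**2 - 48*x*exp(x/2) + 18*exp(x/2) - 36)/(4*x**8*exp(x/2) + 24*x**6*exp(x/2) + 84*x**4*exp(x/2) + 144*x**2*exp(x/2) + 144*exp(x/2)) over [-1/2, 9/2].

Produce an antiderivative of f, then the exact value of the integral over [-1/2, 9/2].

Since d/dx undoes antidifferentiation here, F'(x) = f(x) is required of F(x).
F(x) = x/(4*x**4/3 + 4*x**2 + 8) + exp(-x/2)/2 + 2/(x**4 + 3*x**2 + 6) is an antiderivative of f.
Check: d/dx[x/(4*x**4/3 + 4*x**2 + 8) + exp(-x/2)/2 + 2/(x**4 + 3*x**2 + 6)] = (-x**8 - 6*x**6 - 9*x**4*exp(x/2) - 21*x**4 - 32*x**3*exp(x/2) - 9*x**2*exp(x/2) - 36*x**2 - 48*x*exp(x/2) + 18*exp(x/2) - 36)/(4*x**8*exp(x/2) + 24*x**6*exp(x/2) + 84*x**4*exp(x/2) + 144*x**2*exp(x/2) + 144*exp(x/2)) = f(x).
F(9/2) = 86/7629 + exp(-9/4)/2; F(-1/2) = 26/109 + exp(1/4)/2.
Integral = F(9/2) - F(-1/2) = -exp(1/4)/2 - 188980/831561 + exp(-9/4)/2.

Antiderivative: F(x) = x/(4*x**4/3 + 4*x**2 + 8) + exp(-x/2)/2 + 2/(x**4 + 3*x**2 + 6); value = -exp(1/4)/2 - 188980/831561 + exp(-9/4)/2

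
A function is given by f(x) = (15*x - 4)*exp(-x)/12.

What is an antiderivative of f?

Recognize the product-rule pattern: f = u'v + uv' with u = -5*x/4 - 11/12, v = exp(-x), so integration by parts undoes it.
Check: d/dx[(-15*x - 11)*exp(-x)/12] = (15*x - 4)*exp(-x)/12 = f(x).

An antiderivative is F(x) = (-15*x - 11)*exp(-x)/12.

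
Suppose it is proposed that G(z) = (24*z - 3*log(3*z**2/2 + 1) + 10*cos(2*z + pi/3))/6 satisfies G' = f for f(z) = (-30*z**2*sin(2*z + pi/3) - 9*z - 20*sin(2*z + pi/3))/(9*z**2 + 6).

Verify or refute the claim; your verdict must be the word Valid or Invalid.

d/dz[G] = (-30*z**2*sin(2*z + pi/3) + 36*z**2 - 9*z - 20*sin(2*z + pi/3) + 24)/(9*z**2 + 6)
d/dz[G] - f(z) = 4 != 0.

Invalid: d/dz[G] - f = 4, which is not 0.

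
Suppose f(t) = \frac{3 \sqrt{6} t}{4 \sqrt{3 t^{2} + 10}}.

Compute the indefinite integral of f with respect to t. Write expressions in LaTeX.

f matches the chain-rule pattern g'(h)*h' with inner function h(t) = \frac{t^{2}}{2} + \frac{5}{3}; substituting u = h(t) collapses the integral.
Check: d/dt[\frac{\sqrt{6} \sqrt{3 t^{2} + 10}}{4}] = \frac{3 \sqrt{6} t}{4 \sqrt{3 t^{2} + 10}} = f(t).

F(t) = \frac{\sqrt{6} \sqrt{3 t^{2} + 10}}{4} + C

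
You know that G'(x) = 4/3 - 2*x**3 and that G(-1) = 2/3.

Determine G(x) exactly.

Check a candidate G(x) by differentiating: d/dx[G] must match the given G'(x).
A general antiderivative is -x**4/2 + 4*x/3 + 1/2 + C.
The condition gives C = 2/3 - (-4/3) = 2.
So G(x) = -x**4/2 + 4*x/3 + 5/2.
Check: d/dx[-x**4/2 + 4*x/3 + 5/2] = 4/3 - 2*x**3 = G'(x).

G(x) = -x**4/2 + 4*x/3 + 5/2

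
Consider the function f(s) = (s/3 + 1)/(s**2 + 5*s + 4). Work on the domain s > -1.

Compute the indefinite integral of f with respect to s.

F(s) = (2*log(s + 1) + log(s + 4))/9 + C

Factor the denominator (3*(s + 1)*(s + 4)) and decompose: f = 1/(9*(s + 4)) + 2/(9*(s + 1)); each piece integrates to a log, atan, or power term.
Check: d/ds[(2*log(s + 1) + log(s + 4))/9] = (s + 3)/(3*s**2 + 15*s + 12), which equals f(s).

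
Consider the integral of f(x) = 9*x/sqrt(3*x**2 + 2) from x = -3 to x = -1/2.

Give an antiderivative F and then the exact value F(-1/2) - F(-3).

The substitution u = 3*x**2 + 2 works: f is exactly (dF/du)*(du/dx) for that inner function.
F(x) = 3*sqrt(3*x**2 + 2) is an antiderivative of f.
Check: d/dx[3*sqrt(3*x**2 + 2)] = 9*x/sqrt(3*x**2 + 2) = f(x).
F(-1/2) = 3*sqrt(11)/2; F(-3) = 3*sqrt(29).
Integral = F(-1/2) - F(-3) = -3*sqrt(29) + 3*sqrt(11)/2.

Antiderivative: F(x) = 3*sqrt(3*x**2 + 2); value = -3*sqrt(29) + 3*sqrt(11)/2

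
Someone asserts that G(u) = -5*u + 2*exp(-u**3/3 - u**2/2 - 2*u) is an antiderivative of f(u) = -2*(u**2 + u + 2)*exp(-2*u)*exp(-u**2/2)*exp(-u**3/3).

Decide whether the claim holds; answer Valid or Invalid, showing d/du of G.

d/du[G] = (-2*u**2 - 2*u - 5*exp(2*u)*exp(u**2/2)*exp(u**3/3) - 4)*exp(-2*u)*exp(-u**2/2)*exp(-u**3/3)
d/du[G] - f(u) = -5 != 0.

Invalid: d/du[G] - f = -5, which is not 0.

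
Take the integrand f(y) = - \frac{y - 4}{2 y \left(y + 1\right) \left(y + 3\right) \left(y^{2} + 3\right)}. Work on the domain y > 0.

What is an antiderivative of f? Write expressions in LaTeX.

The denominator factors as 2 y \left(y + 1\right) \left(y + 3\right) \left(y^{2} + 3\right); partial fractions split f into directly integrable pieces: \frac{y - 4}{24 \left(y^{2} + 3\right)} + \frac{7}{144 \left(y + 3\right)} - \frac{5}{16 \left(y + 1\right)} + \frac{2}{9 y}.
Check: d/dy[\frac{2 \log{\left(y \right)}}{9} - \frac{5 \log{\left(y + 1 \right)}}{16} + \frac{7 \log{\left(y + 3 \right)}}{144} + \frac{\log{\left(y^{2} + 3 \right)}}{48} - \frac{\sqrt{3} \operatorname{atan}{\left(\frac{\sqrt{3} y}{3} \right)}}{18}] = \frac{4 - y}{2 y^{5} + 8 y^{4} + 12 y^{3} + 24 y^{2} + 18 y}, which equals f(y).

An antiderivative is F(y) = \frac{2 \log{\left(y \right)}}{9} - \frac{5 \log{\left(y + 1 \right)}}{16} + \frac{7 \log{\left(y + 3 \right)}}{144} + \frac{\log{\left(y^{2} + 3 \right)}}{48} - \frac{\sqrt{3} \operatorname{atan}{\left(\frac{\sqrt{3} y}{3} \right)}}{18}.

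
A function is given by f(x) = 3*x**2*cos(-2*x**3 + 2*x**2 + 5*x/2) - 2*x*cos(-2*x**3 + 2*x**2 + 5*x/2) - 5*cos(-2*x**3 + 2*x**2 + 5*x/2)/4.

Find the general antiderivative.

F(x) = -sin(-2*x**3 + 2*x**2 + 5*x/2)/2 + C

The substitution u = -2*x**3 + 2*x**2 + 5*x/2 works: f is exactly (dF/du)*(du/dx) for that inner function.
Check: d/dx[-sin(-2*x**3 + 2*x**2 + 5*x/2)/2] = 3*x**2*cos(-2*x**3 + 2*x**2 + 5*x/2) - 2*x*cos(-2*x**3 + 2*x**2 + 5*x/2) - 5*cos(-2*x**3 + 2*x**2 + 5*x/2)/4 = f(x).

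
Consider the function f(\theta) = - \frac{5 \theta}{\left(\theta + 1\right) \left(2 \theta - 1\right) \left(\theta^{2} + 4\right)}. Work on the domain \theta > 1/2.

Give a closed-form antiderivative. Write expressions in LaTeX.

The denominator factors as \left(\theta + 1\right) \left(2 \theta - 1\right) \left(\theta^{2} + 4\right); partial fractions split f into directly integrable pieces: \frac{9 \theta - 4}{17 \left(\theta^{2} + 4\right)} - \frac{20}{51 \left(2 \theta - 1\right)} - \frac{1}{3 \left(\theta + 1\right)}.
Check: d/d\theta[\frac{- 20 \log{\left(\theta - \frac{1}{2} \right)} - 34 \log{\left(\theta + 1 \right)} + 27 \log{\left(\theta^{2} + 4 \right)} - 12 \operatorname{atan}{\left(\frac{\theta}{2} \right)}}{102}] = - \frac{5 \theta}{2 \theta^{4} + \theta^{3} + 7 \theta^{2} + 4 \theta - 4}, which equals f(\theta).

An antiderivative is F(\theta) = \frac{- 20 \log{\left(\theta - \frac{1}{2} \right)} - 34 \log{\left(\theta + 1 \right)} + 27 \log{\left(\theta^{2} + 4 \right)} - 12 \operatorname{atan}{\left(\frac{\theta}{2} \right)}}{102}.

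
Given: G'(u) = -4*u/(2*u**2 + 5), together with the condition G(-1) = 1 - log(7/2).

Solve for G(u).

G(u) = 1 - log(u**2 + 5/2)

The substitution w = u**2 + 5/2 works: G'(u) is exactly (dG/dw)*(dw/du) for that inner function.
A general antiderivative is -log(u**2 + 5/2) + C.
The condition gives C = 1 - log(7/2) - (-log(7/2)) = 1.
So G(u) = 1 - log(u**2 + 5/2).
Check: d/du[1 - log(u**2 + 5/2)] = -4*u/(2*u**2 + 5) = G'(u).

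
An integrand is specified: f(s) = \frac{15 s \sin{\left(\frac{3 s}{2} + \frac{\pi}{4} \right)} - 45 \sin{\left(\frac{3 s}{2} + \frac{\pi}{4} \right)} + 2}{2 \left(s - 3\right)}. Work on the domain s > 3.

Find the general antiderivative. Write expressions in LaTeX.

F(s) = \log{\left(\frac{s}{2} - \frac{3}{2} \right)} - 5 \cos{\left(\frac{3 s}{2} + \frac{\pi}{4} \right)} + C

Differentiate the proposed F(s) back; it has to land on f(s) exactly.
Check: d/ds[\log{\left(\frac{s}{2} - \frac{3}{2} \right)} - 5 \cos{\left(\frac{3 s}{2} + \frac{\pi}{4} \right)}] = \frac{15 s \sin{\left(\frac{3 s}{2} + \frac{\pi}{4} \right)} - 45 \sin{\left(\frac{3 s}{2} + \frac{\pi}{4} \right)} + 2}{2 s - 6}, which equals f(s).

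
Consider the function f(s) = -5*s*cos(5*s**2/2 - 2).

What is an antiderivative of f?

An antiderivative is F(s) = -sin(5*s**2/2 - 2).

f matches the chain-rule pattern g'(h)*h' with inner function h(s) = 5*s**2/2 - 2; substituting u = h(s) collapses the integral.
Check: d/ds[-sin(5*s**2/2 - 2)] = -5*s*cos(5*s**2/2 - 2) = f(s).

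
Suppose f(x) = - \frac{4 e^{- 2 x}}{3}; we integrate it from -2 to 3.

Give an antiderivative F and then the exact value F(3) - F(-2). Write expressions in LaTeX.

Antiderivative: F(x) = \frac{2 e^{- 2 x}}{3}; value = - \frac{2 e^{4}}{3} + \frac{2}{3 e^{6}}

Any candidate F(x) must reproduce f(x) exactly when differentiated.
F(x) = \frac{2 e^{- 2 x}}{3} is an antiderivative of f.
Check: d/dx[\frac{2 e^{- 2 x}}{3}] = - \frac{4 e^{- 2 x}}{3} = f(x).
F(3) = \frac{2}{3 e^{6}}; F(-2) = \frac{2 e^{4}}{3}.
Integral = F(3) - F(-2) = - \frac{2 e^{4}}{3} + \frac{2}{3 e^{6}}.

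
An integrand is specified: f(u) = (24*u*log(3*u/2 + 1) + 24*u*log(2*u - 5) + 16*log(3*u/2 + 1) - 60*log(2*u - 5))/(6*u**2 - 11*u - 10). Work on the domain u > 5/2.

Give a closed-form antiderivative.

An antiderivative is F(u) = 4*log(3*u/2 + 1)*log(2*u - 5).

Recognize the product-rule pattern: f = v'r + vr' with v = 4*log(3*u/2 + 1), r = log(2*u - 5), so integration by parts undoes it.
Check: d/du[4*log(3*u/2 + 1)*log(2*u - 5)] = (24*u*log(3*u/2 + 1) + 24*u*log(2*u - 5) + 16*log(3*u/2 + 1) - 60*log(2*u - 5))/(6*u**2 - 11*u - 10) = f(u).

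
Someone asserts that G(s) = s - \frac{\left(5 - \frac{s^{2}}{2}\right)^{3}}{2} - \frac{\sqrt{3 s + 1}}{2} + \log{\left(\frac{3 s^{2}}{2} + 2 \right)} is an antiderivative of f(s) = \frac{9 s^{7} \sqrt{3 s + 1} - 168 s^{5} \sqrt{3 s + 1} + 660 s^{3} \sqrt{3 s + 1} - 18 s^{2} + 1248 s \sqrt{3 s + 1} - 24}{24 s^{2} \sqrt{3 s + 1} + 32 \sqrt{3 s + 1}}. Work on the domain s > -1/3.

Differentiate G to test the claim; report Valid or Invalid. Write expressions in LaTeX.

Invalid: d/ds[G] - f = 1, which is not 0.

d/ds[G] = \frac{9 s^{7} \sqrt{3 s + 1} - 168 s^{5} \sqrt{3 s + 1} + 660 s^{3} \sqrt{3 s + 1} + 24 s^{2} \sqrt{3 s + 1} - 18 s^{2} + 1248 s \sqrt{3 s + 1} + 32 \sqrt{3 s + 1} - 24}{24 s^{2} \sqrt{3 s + 1} + 32 \sqrt{3 s + 1}}
d/ds[G] - f(s) = 1 != 0.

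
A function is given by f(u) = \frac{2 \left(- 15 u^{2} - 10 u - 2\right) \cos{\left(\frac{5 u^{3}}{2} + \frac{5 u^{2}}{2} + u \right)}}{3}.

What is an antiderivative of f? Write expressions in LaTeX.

f matches the chain-rule pattern g'(h)*h' with inner function h(u) = \frac{5 u^{3}}{2} + \frac{5 u^{2}}{2} + u; substituting w = h(u) collapses the integral.
Check: d/du[- \frac{4 \sin{\left(\frac{5 u^{3}}{2} + \frac{5 u^{2}}{2} + u \right)}}{3}] = - 10 u^{2} \cos{\left(\frac{5 u^{3}}{2} + \frac{5 u^{2}}{2} + u \right)} - \frac{20 u \cos{\left(\frac{5 u^{3}}{2} + \frac{5 u^{2}}{2} + u \right)}}{3} - \frac{4 \cos{\left(\frac{5 u^{3}}{2} + \frac{5 u^{2}}{2} + u \right)}}{3}, which equals f(u).

An antiderivative is F(u) = - \frac{4 \sin{\left(\frac{5 u^{3}}{2} + \frac{5 u^{2}}{2} + u \right)}}{3}.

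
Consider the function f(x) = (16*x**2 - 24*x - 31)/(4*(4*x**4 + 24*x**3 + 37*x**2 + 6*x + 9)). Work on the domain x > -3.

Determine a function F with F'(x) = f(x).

Since d/dx undoes antidifferentiation here, F'(x) = f(x) is required of F(x).
Check: d/dx[-atan(2*x)/2 - 5/(4*(x + 3))] = (16*x**2 - 24*x - 31)/(16*x**4 + 96*x**3 + 148*x**2 + 24*x + 36), which equals f(x).

An antiderivative is F(x) = -atan(2*x)/2 - 5/(4*(x + 3)).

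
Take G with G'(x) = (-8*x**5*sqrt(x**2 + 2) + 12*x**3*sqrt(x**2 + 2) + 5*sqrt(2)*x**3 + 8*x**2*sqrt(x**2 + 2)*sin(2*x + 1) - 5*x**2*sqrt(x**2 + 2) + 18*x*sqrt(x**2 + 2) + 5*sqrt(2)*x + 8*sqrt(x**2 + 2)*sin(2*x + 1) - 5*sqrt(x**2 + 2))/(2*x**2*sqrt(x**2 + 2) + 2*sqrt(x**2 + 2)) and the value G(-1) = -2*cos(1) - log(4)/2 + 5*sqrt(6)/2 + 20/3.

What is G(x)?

For G(x) to be correct, d/dx[G] must agree with the stated G'(x) identically.
A general antiderivative is -x**4 + 5*x**2 - 5*x/2 + 5*sqrt(x**2/2 + 1) - log(2*x**2 + 2)/2 - 2*cos(2*x + 1) - 1/3 + C.
The condition gives C = -2*cos(1) - log(4)/2 + 5*sqrt(6)/2 + 20/3 - (-2*cos(1) - log(4)/2 + 5*sqrt(6)/2 + 37/6) = 1/2.
So G(x) = -x**4 + 5*x**2 - 5*x/2 + 5*sqrt(x**2/2 + 1) - log(2*x**2 + 2)/2 - 2*cos(2*x + 1) + 1/6.
Check: d/dx[-x**4 + 5*x**2 - 5*x/2 + 5*sqrt(x**2/2 + 1) - log(2*x**2 + 2)/2 - 2*cos(2*x + 1) + 1/6] = (-8*x**5*sqrt(x**2 + 2) + 12*x**3*sqrt(x**2 + 2) + 5*sqrt(2)*x**3 + 8*x**2*sqrt(x**2 + 2)*sin(2*x + 1) - 5*x**2*sqrt(x**2 + 2) + 18*x*sqrt(x**2 + 2) + 5*sqrt(2)*x + 8*sqrt(x**2 + 2)*sin(2*x + 1) - 5*sqrt(x**2 + 2))/(2*x**2*sqrt(x**2 + 2) + 2*sqrt(x**2 + 2)) = G'(x).

G(x) = -x**4 + 5*x**2 - 5*x/2 + 5*sqrt(x**2/2 + 1) - log(2*x**2 + 2)/2 - 2*cos(2*x + 1) + 1/6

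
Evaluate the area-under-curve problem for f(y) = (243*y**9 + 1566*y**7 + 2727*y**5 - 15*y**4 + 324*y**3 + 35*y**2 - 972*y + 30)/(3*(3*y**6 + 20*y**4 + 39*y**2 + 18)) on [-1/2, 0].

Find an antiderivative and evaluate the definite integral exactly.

Whatever form F(y) takes, F'(y) = f(y) is non-negotiable.
F(y) = (20*y + (y**2 + 3)*(9*y**2 - 2)**2 - 48*(y**2 + 3)*log(y**2/2 + 1/3))/(12*(y**2 + 3)) is an antiderivative of f.
Check: d/dy[(20*y + (y**2 + 3)*(9*y**2 - 2)**2 - 48*(y**2 + 3)*log(y**2/2 + 1/3))/(12*(y**2 + 3))] = (243*y**9 + 1566*y**7 + 2727*y**5 - 15*y**4 + 324*y**3 + 35*y**2 - 972*y + 30)/(9*y**6 + 60*y**4 + 117*y**2 + 54), which equals f(y).
F(0) = 1/3 + 4*log(3); F(-1/2) = -209/832 - 4*log(11/24).
Integral = F(0) - F(-1/2) = 4*log(11/24) + 1459/2496 + 4*log(3).

Antiderivative: F(y) = (20*y + (y**2 + 3)*(9*y**2 - 2)**2 - 48*(y**2 + 3)*log(y**2/2 + 1/3))/(12*(y**2 + 3)); value = 4*log(11/24) + 1459/2496 + 4*log(3)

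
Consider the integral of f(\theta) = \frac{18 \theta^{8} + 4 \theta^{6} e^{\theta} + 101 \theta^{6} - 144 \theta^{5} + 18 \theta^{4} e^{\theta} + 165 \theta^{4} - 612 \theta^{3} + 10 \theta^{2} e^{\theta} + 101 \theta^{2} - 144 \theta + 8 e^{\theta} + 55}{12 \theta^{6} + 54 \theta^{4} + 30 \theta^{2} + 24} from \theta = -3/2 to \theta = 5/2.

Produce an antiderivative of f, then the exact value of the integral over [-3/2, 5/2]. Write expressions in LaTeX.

Any candidate F(\theta) must reproduce f(\theta) exactly when differentiated.
F(\theta) = \frac{6 \theta^{3} + 20 \theta + 4 e^{\theta} - 36 \log{\left(2 \theta^{4} + \theta^{2} + 1 \right)} + 15 \operatorname{atan}{\left(\frac{\theta}{2} \right)}}{12} is an antiderivative of f.
Check: d/d\theta[\frac{6 \theta^{3} + 20 \theta + 4 e^{\theta} - 36 \log{\left(2 \theta^{4} + \theta^{2} + 1 \right)} + 15 \operatorname{atan}{\left(\frac{\theta}{2} \right)}}{12}] = \frac{18 \theta^{8} + 4 \theta^{6} e^{\theta} + 101 \theta^{6} - 144 \theta^{5} + 18 \theta^{4} e^{\theta} + 165 \theta^{4} - 612 \theta^{3} + 10 \theta^{2} e^{\theta} + 101 \theta^{2} - 144 \theta + 8 e^{\theta} + 55}{12 \theta^{6} + 54 \theta^{4} + 30 \theta^{2} + 24} = f(\theta).
F(5/2) = - 3 \log{\left(\frac{683}{8} \right)} + \frac{5 \operatorname{atan}{\left(\frac{5}{4} \right)}}{4} + \frac{e^{\frac{5}{2}}}{3} + \frac{575}{48}; F(-3/2) = - 3 \log{\left(\frac{107}{8} \right)} - \frac{67}{16} - \frac{5 \operatorname{atan}{\left(\frac{3}{4} \right)}}{4} + \frac{1}{3 e^{\frac{3}{2}}}.
Integral = F(5/2) - F(-3/2) = - 3 \log{\left(\frac{683}{8} \right)} - \frac{1}{3 e^{\frac{3}{2}}} + \frac{5 \operatorname{atan}{\left(\frac{3}{4} \right)}}{4} + \frac{5 \operatorname{atan}{\left(\frac{5}{4} \right)}}{4} + \frac{e^{\frac{5}{2}}}{3} + 3 \log{\left(\frac{107}{8} \right)} + \frac{97}{6}.

Antiderivative: F(\theta) = \frac{6 \theta^{3} + 20 \theta + 4 e^{\theta} - 36 \log{\left(2 \theta^{4} + \theta^{2} + 1 \right)} + 15 \operatorname{atan}{\left(\frac{\theta}{2} \right)}}{12}; value = - 3 \log{\left(\frac{683}{8} \right)} - \frac{1}{3 e^{\frac{3}{2}}} + \frac{5 \operatorname{atan}{\left(\frac{3}{4} \right)}}{4} + \frac{5 \operatorname{atan}{\left(\frac{5}{4} \right)}}{4} + \frac{e^{\frac{5}{2}}}{3} + 3 \log{\left(\frac{107}{8} \right)} + \frac{97}{6}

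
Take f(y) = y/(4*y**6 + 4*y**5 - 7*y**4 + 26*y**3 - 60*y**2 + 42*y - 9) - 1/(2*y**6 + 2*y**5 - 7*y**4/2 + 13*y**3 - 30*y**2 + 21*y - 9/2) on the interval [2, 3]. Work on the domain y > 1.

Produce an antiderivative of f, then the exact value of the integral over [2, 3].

The denominator factors as (y - 1)*(y + 3)*(2*y - 1)**2*(y**2 + 3); partial fractions split f into directly integrable pieces: (47*y - 87)/(4056*(y**2 + 3)) + 808/(8281*(2*y - 1)) + 24/(91*(2*y - 1)**2) + 5/(2352*(y + 3)) - 1/(16*(y - 1)).
F(y) = (-49686*y*log(y - 1) + 38784*y*log(y - 1/2) + 1690*y*log(y + 3) + 4606*y*log(y**2 + 3) - 5684*sqrt(3)*y*atan(sqrt(3)*y/3) + 24843*log(y - 1) - 19392*log(y - 1/2) - 845*log(y + 3) - 2303*log(y**2 + 3) + 2842*sqrt(3)*atan(sqrt(3)*y/3) - 52416)/(794976*y - 397488) is an antiderivative of f.
Check: d/dy[(-49686*y*log(y - 1) + 38784*y*log(y - 1/2) + 1690*y*log(y + 3) + 4606*y*log(y**2 + 3) - 5684*sqrt(3)*y*atan(sqrt(3)*y/3) + 24843*log(y - 1) - 19392*log(y - 1/2) - 845*log(y + 3) - 2303*log(y**2 + 3) + 2842*sqrt(3)*atan(sqrt(3)*y/3) - 52416)/(794976*y - 397488)] = (y - 2)/(4*y**6 + 4*y**5 - 7*y**4 + 26*y**3 - 60*y**2 + 42*y - 9), which equals f(y).
F(3) = -log(2)/16 - 12/455 - 29*sqrt(3)*pi/12168 + 5*log(6)/2352 + 47*log(12)/8112 + 404*log(5/2)/8281; F(2) = -4/91 - 29*sqrt(3)*atan(2*sqrt(3)/3)/4056 + 5*log(5)/2352 + 47*log(7)/8112 + 404*log(3/2)/8281.
Integral = F(3) - F(2) = -log(2)/16 - 404*log(3/2)/8281 - 29*sqrt(3)*pi/12168 - 47*log(7)/8112 - 5*log(5)/2352 + 5*log(6)/2352 + 29*sqrt(3)*atan(2*sqrt(3)/3)/4056 + 47*log(12)/8112 + 8/455 + 404*log(5/2)/8281.

Antiderivative: F(y) = (-49686*y*log(y - 1) + 38784*y*log(y - 1/2) + 1690*y*log(y + 3) + 4606*y*log(y**2 + 3) - 5684*sqrt(3)*y*atan(sqrt(3)*y/3) + 24843*log(y - 1) - 19392*log(y - 1/2) - 845*log(y + 3) - 2303*log(y**2 + 3) + 2842*sqrt(3)*atan(sqrt(3)*y/3) - 52416)/(794976*y - 397488); value = -log(2)/16 - 404*log(3/2)/8281 - 29*sqrt(3)*pi/12168 - 47*log(7)/8112 - 5*log(5)/2352 + 5*log(6)/2352 + 29*sqrt(3)*atan(2*sqrt(3)/3)/4056 + 47*log(12)/8112 + 8/455 + 404*log(5/2)/8281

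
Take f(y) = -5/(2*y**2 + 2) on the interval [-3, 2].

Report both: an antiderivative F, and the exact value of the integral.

Antiderivative: F(y) = -5*atan(y)/2; value = -5*atan(3)/2 - 5*atan(2)/2

Recover f(y) by differentiating a candidate F(y); any mismatch rules it out.
F(y) = -5*atan(y)/2 is an antiderivative of f.
Check: d/dy[-5*atan(y)/2] = -5/(2*y**2 + 2) = f(y).
F(2) = -5*atan(2)/2; F(-3) = 5*atan(3)/2.
Integral = F(2) - F(-3) = -5*atan(3)/2 - 5*atan(2)/2.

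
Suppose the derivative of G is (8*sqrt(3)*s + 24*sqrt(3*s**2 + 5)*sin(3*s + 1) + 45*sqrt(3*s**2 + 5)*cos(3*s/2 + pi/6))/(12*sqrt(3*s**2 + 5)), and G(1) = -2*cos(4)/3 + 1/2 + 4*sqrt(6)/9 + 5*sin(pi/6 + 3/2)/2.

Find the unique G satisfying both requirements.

G(s) = sqrt(3)*(4*sqrt(3*s**2 + 5) + 15*sqrt(3)*sin(3*s/2 + pi/6) - 4*sqrt(3)*cos(3*s + 1) + 3*sqrt(3))/18

Recover the given G'(s) by differentiating a candidate G(s); any mismatch rules it out.
A general antiderivative is 2*sqrt(s**2 + 5/3)/3 + 5*sin(3*s/2 + pi/6)/2 - 2*cos(3*s + 1)/3 + C.
The condition gives C = -2*cos(4)/3 + 1/2 + 4*sqrt(6)/9 + 5*sin(pi/6 + 3/2)/2 - (-2*cos(4)/3 + 4*sqrt(6)/9 + 5*sin(pi/6 + 3/2)/2) = 1/2.
So G(s) = sqrt(3)*(4*sqrt(3*s**2 + 5) + 15*sqrt(3)*sin(3*s/2 + pi/6) - 4*sqrt(3)*cos(3*s + 1) + 3*sqrt(3))/18.
Check: d/ds[sqrt(3)*(4*sqrt(3*s**2 + 5) + 15*sqrt(3)*sin(3*s/2 + pi/6) - 4*sqrt(3)*cos(3*s + 1) + 3*sqrt(3))/18] = (8*sqrt(3)*s + 24*sqrt(3*s**2 + 5)*sin(3*s + 1) + 45*sqrt(3*s**2 + 5)*cos(3*s/2 + pi/6))/(12*sqrt(3*s**2 + 5)) = G'(s).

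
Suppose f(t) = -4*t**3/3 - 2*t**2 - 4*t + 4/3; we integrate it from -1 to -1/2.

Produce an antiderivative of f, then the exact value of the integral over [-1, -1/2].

Antiderivative: F(t) = -t**4/3 - 2*t**3/3 - 2*t**2 + 4*t/3; value = 91/48

The integrand splits into summands that can be handled one at a time.
F(t) = -t**4/3 - 2*t**3/3 - 2*t**2 + 4*t/3 is an antiderivative of f.
Check: d/dt[-t**4/3 - 2*t**3/3 - 2*t**2 + 4*t/3] = -4*t**3/3 - 2*t**2 - 4*t + 4/3 = f(t).
F(-1/2) = -53/48; F(-1) = -3.
Integral = F(-1/2) - F(-1) = 91/48.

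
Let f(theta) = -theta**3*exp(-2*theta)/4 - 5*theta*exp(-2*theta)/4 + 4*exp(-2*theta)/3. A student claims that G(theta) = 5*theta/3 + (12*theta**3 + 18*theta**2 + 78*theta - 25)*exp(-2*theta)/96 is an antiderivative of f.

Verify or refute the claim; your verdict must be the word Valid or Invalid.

d/dtheta[G] = (-3*theta**3 - 15*theta + 20*exp(2*theta) + 16)*exp(-2*theta)/12
d/dtheta[G] - f(theta) = 5/3 != 0.

Invalid: d/dtheta[G] - f = 5/3, which is not 0.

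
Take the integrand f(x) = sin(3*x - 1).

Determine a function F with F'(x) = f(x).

An antiderivative is F(x) = -cos(3*x - 1)/3.

Recover f(x) by differentiating a candidate F(x); any mismatch rules it out.
Check: d/dx[-cos(3*x - 1)/3] = sin(3*x - 1) = f(x).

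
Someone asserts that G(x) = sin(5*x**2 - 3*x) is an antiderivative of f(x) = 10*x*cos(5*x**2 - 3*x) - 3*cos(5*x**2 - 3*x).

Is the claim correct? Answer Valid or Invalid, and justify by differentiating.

d/dx[G] = 10*x*cos(5*x**2 - 3*x) - 3*cos(5*x**2 - 3*x)
This equals f(x) exactly, so the claim holds.

Valid - differentiating G returns exactly f.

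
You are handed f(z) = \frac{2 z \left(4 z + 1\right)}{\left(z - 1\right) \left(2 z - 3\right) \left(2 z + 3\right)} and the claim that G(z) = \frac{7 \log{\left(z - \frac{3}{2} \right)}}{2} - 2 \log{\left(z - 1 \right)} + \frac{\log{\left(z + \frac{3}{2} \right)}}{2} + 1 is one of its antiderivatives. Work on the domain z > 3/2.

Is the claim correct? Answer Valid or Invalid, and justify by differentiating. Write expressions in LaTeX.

d/dz[G] = \frac{8 z^{2} + 2 z}{4 z^{3} - 4 z^{2} - 9 z + 9}
This equals f(z) exactly, so the claim holds.

Valid - differentiating G returns exactly f.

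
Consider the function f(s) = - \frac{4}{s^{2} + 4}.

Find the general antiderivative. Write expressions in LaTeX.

A candidate is checked by its d/ds: the result must match f(s).
Check: d/ds[- 2 \operatorname{atan}{\left(\frac{s}{2} \right)}] = - \frac{4}{s^{2} + 4} = f(s).

F(s) = - 2 \operatorname{atan}{\left(\frac{s}{2} \right)} + C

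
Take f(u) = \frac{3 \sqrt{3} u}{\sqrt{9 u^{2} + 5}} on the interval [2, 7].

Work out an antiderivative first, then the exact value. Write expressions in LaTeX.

Antiderivative: F(u) = \frac{\sqrt{3} \sqrt{9 u^{2} + 5}}{3}; value = - \frac{\sqrt{123}}{3} + \frac{\sqrt{1338}}{3}

f matches the chain-rule pattern g'(h)*h' with inner function h(u) = 3 u^{2} + \frac{5}{3}; substituting w = h(u) collapses the integral.
F(u) = \frac{\sqrt{3} \sqrt{9 u^{2} + 5}}{3} is an antiderivative of f.
Check: d/du[\frac{\sqrt{3} \sqrt{9 u^{2} + 5}}{3}] = \frac{3 \sqrt{3} u}{\sqrt{9 u^{2} + 5}} = f(u).
F(7) = \frac{\sqrt{1338}}{3}; F(2) = \frac{\sqrt{123}}{3}.
Integral = F(7) - F(2) = - \frac{\sqrt{123}}{3} + \frac{\sqrt{1338}}{3}.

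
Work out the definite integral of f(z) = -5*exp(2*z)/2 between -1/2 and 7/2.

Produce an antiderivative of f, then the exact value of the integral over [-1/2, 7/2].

Antiderivative: F(z) = -5*exp(2*z)/4; value = -5*exp(7)/4 + 5*exp(-1)/4

An antiderivative F(z) passes only if d/dz[F] lands on f(z) exactly.
F(z) = -5*exp(2*z)/4 is an antiderivative of f.
Check: d/dz[-5*exp(2*z)/4] = -5*exp(2*z)/2 = f(z).
F(7/2) = -5*exp(7)/4; F(-1/2) = -5*exp(-1)/4.
Integral = F(7/2) - F(-1/2) = -5*exp(7)/4 + 5*exp(-1)/4.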